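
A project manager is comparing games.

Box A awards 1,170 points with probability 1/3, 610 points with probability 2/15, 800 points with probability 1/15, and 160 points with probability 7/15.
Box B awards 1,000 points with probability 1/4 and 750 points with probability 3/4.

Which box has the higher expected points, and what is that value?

Box A = 1/3 × 1170 + 2/15 × 610 + 1/15 × 800 + 7/15 × 160 = 390 + 81.3333 + 53.3333 + 74.6667 = 599.3333
Box B = 1/4 × 1000 + 3/4 × 750 = 250 + 562.5 = 812.5

Box B (812.5 points)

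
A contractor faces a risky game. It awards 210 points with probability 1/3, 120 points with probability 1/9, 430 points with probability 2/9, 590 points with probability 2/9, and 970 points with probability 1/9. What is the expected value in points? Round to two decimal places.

EV = 1/3 × 210 + 1/9 × 120 + 2/9 × 430 + 2/9 × 590 + 1/9 × 970 = 70 + 13.3333 + 95.5556 + 131.1111 + 107.7778 = 417.7778

417.78 points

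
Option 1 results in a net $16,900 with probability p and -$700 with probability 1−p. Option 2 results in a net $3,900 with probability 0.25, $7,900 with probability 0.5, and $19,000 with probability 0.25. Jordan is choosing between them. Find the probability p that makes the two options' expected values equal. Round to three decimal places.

EV(Option 2) = 0.25 × 3900 + 0.5 × 7900 + 0.25 × 19000 = 975 + 3950 + 4750 = 9675
p·16900 + (1−p)·(-700) = 9675
17600p − 700 = 9675
p = (9675 + 700) / 17600

p = 0.589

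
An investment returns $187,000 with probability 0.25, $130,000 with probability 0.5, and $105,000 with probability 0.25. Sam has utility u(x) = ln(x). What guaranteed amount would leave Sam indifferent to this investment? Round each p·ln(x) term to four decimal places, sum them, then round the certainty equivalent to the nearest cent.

$134,955.45

E[u] = 0.25·ln(187000) + 0.5·ln(130000) + 0.25·ln(105000) = 3.0347 + 5.8876 + 2.8904 = 11.8127
CE = e^11.8127 ≈ 134955.45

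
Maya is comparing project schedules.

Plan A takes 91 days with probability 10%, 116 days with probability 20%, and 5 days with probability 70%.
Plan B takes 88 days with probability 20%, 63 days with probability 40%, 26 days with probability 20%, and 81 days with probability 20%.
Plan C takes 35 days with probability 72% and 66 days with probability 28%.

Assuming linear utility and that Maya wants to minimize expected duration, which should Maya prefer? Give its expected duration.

Plan A (35.8 days)

Plan A = 0.1 × 91 + 0.2 × 116 + 0.7 × 5 = 9.1 + 23.2 + 3.5 = 35.8
Plan B = 0.2 × 88 + 0.4 × 63 + 0.2 × 26 + 0.2 × 81 = 17.6 + 25.2 + 5.2 + 16.2 = 64.2
Plan C = 0.72 × 35 + 0.28 × 66 = 25.2 + 18.48 = 43.68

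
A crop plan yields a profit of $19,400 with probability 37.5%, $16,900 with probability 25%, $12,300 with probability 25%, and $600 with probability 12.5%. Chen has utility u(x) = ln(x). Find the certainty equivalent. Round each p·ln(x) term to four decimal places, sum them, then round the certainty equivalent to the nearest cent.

E[u] = 0.375·ln(19400) + 0.25·ln(16900) + 0.25·ln(12300) + 0.125·ln(600) = 3.7024 + 2.4338 + 2.3543 + 0.7996 = 9.2901
CE = e^9.2901 ≈ 10830.27

$10,830.27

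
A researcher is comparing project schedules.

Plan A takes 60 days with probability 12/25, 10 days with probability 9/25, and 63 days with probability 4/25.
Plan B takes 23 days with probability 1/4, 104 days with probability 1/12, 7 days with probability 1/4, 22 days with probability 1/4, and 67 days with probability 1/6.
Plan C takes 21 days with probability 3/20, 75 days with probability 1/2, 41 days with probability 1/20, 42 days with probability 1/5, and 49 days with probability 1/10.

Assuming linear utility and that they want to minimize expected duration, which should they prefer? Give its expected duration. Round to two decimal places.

Plan A = 12/25 × 60 + 9/25 × 10 + 4/25 × 63 = 28.8 + 3.6 + 10.08 = 42.48
Plan B = 1/4 × 23 + 1/12 × 104 + 1/4 × 7 + 1/4 × 22 + 1/6 × 67 = 5.75 + 8.6667 + 1.75 + 5.5 + 11.1667 = 32.8333
Plan C = 3/20 × 21 + 1/2 × 75 + 1/20 × 41 + 1/5 × 42 + 1/10 × 49 = 3.15 + 37.5 + 2.05 + 8.4 + 4.9 = 56

Plan B (32.83 days)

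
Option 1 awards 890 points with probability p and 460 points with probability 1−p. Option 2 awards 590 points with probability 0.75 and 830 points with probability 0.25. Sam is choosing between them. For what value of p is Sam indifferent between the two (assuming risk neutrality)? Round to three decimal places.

p = 0.442

EV(Option 2) = 0.75 × 590 + 0.25 × 830 = 442.5 + 207.5 = 650
p·890 + (1−p)·460 = 650
430p + 460 = 650
p = (650 − 460) / 430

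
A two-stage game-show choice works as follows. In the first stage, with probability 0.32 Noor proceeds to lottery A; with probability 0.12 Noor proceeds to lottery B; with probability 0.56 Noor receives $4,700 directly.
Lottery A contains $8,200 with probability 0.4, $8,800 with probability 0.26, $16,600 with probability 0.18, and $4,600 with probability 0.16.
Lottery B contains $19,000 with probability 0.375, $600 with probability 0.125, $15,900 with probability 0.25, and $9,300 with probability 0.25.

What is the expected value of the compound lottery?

EV(A) = 0.4 × 8200 + 0.26 × 8800 + 0.18 × 16600 + 0.16 × 4600 = 3280 + 2288 + 2988 + 736 = 9292
EV(B) = 0.375 × 19000 + 0.125 × 600 + 0.25 × 15900 + 0.25 × 9300 = 7125 + 75 + 3975 + 2325 = 13500
Branch C: 4700 (certain)
Overall = 0.32 × 9292 + 0.12 × 13500 + 0.56 × 4700 = 2973.44 + 1620 + 2632 = 7225.44

$7,225.44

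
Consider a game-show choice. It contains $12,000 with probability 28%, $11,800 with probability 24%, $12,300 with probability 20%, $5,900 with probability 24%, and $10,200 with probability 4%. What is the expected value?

EV = 0.28 × 12000 + 0.24 × 11800 + 0.2 × 12300 + 0.24 × 5900 + 0.04 × 10200 = 3360 + 2832 + 2460 + 1416 + 408 = 10476

$10,476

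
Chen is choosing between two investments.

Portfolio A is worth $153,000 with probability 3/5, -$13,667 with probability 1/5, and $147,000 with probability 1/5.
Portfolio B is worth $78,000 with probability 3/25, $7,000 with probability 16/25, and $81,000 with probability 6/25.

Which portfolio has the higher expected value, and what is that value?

Portfolio A ($118,466.60)

Portfolio A = 3/5 × 153000 + 1/5 × (-13667) + 1/5 × 147000 = 91800 − 2733.4 + 29400 = 118466.6
Portfolio B = 3/25 × 78000 + 16/25 × 7000 + 6/25 × 81000 = 9360 + 4480 + 19440 = 33280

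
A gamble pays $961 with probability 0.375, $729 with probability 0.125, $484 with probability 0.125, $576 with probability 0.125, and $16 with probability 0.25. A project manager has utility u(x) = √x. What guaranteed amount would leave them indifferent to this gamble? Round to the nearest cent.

$473.06

E[u] = 0.375·√961 + 0.125·√729 + 0.125·√484 + 0.125·√576 + 0.25·√16 = 0.375·31 + 0.125·27 + 0.125·22 + 0.125·24 + 0.25·4 = 21.75
CE = (21.75)² = 473.0625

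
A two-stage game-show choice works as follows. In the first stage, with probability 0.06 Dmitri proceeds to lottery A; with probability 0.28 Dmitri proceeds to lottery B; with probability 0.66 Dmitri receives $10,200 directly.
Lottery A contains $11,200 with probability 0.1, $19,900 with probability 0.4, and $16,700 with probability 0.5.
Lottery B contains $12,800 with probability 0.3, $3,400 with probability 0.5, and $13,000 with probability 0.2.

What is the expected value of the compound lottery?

EV(A) = 0.1 × 11200 + 0.4 × 19900 + 0.5 × 16700 = 1120 + 7960 + 8350 = 17430
EV(B) = 0.3 × 12800 + 0.5 × 3400 + 0.2 × 13000 = 3840 + 1700 + 2600 = 8140
Branch C: 10200 (certain)
Overall = 0.06 × 17430 + 0.28 × 8140 + 0.66 × 10200 = 1045.8 + 2279.2 + 6732 = 10057

$10,057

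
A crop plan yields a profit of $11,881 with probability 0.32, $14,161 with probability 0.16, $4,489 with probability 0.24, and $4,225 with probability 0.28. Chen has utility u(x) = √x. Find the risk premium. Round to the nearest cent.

$548.80

E[u] = 0.32·√11881 + 0.16·√14161 + 0.24·√4489 + 0.28·√4225 = 0.32·109 + 0.16·119 + 0.24·67 + 0.28·65 = 88.2
CE = (88.2)² = 7779.24
Risk premium = EV − CE = 8328.04 − 7779.24 = 548.8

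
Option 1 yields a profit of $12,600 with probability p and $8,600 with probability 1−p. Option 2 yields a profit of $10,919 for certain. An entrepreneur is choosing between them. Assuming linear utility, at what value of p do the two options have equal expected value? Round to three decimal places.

p = 0.580

p·12600 + (1−p)·8600 = 10919
4000p + 8600 = 10919
p = (10919 − 8600) / 4000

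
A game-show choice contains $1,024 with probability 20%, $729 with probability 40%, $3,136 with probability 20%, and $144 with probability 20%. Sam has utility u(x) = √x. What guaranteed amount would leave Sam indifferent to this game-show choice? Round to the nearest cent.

$948.64

E[u] = 0.2·√1024 + 0.4·√729 + 0.2·√3136 + 0.2·√144 = 0.2·32 + 0.4·27 + 0.2·56 + 0.2·12 = 30.8
CE = (30.8)² = 948.64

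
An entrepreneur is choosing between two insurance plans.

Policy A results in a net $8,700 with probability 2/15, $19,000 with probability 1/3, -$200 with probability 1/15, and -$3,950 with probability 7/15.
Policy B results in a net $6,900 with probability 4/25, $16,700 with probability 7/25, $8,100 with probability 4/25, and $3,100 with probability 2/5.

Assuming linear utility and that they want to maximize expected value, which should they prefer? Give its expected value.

Policy A = 2/15 × 8700 + 1/3 × 19000 + 1/15 × (-200) + 7/15 × (-3950) = 1160 + 6333.3333 − 13.3333 − 1843.3333 = 5636.6667
Policy B = 4/25 × 6900 + 7/25 × 16700 + 4/25 × 8100 + 2/5 × 3100 = 1104 + 4676 + 1296 + 1240 = 8316

Policy B ($8,316)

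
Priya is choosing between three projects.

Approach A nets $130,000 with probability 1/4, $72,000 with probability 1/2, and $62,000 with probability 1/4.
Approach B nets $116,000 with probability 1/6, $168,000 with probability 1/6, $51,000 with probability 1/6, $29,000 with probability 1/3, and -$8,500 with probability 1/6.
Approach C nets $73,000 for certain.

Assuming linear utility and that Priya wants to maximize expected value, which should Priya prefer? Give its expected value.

Approach A = 1/4 × 130000 + 1/2 × 72000 + 1/4 × 62000 = 32500 + 36000 + 15500 = 84000
Approach B = 1/6 × 116000 + 1/6 × 168000 + 1/6 × 51000 + 1/3 × 29000 + 1/6 × (-8500) = 19333.3333 + 28000 + 8500 + 9666.6667 − 1416.6667 = 64083.3333
Approach C: 73000 (certain)

Approach A ($84,000)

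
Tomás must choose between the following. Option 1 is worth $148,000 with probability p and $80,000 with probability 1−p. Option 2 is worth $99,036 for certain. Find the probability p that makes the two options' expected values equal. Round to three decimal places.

p·148000 + (1−p)·80000 = 99036
68000p + 80000 = 99036
p = (99036 − 80000) / 68000

p = 0.280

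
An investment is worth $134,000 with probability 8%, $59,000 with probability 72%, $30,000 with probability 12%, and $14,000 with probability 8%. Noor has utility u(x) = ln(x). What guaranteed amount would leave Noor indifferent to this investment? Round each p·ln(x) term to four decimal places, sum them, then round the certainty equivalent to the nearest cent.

E[u] = 0.08·ln(134000) + 0.72·ln(59000) + 0.12·ln(30000) + 0.08·ln(14000) = 0.9444 + 7.9094 + 1.2371 + 0.7637 = 10.8546
CE = e^10.8546 ≈ 51771.75

$51,771.75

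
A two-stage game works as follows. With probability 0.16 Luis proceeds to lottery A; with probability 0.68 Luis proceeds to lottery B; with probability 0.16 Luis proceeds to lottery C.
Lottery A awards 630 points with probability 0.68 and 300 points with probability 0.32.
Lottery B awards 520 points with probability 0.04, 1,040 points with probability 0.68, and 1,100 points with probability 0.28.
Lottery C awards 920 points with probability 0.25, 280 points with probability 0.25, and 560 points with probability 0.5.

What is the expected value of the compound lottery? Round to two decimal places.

881.18 points

EV(A) = 0.68 × 630 + 0.32 × 300 = 428.4 + 96 = 524.4
EV(B) = 0.04 × 520 + 0.68 × 1040 + 0.28 × 1100 = 20.8 + 707.2 + 308 = 1036
EV(C) = 0.25 × 920 + 0.25 × 280 + 0.5 × 560 = 230 + 70 + 280 = 580
Overall = 0.16 × 524.4 + 0.68 × 1036 + 0.16 × 580 = 83.904 + 704.48 + 92.8 = 881.184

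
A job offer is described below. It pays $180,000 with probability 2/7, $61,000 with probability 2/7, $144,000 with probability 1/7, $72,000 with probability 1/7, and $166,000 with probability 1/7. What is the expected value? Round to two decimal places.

EV = 2/7 × 180000 + 2/7 × 61000 + 1/7 × 144000 + 1/7 × 72000 + 1/7 × 166000 = 51428.5714 + 17428.5714 + 20571.4286 + 10285.7143 + 23714.2857 = 123428.5714

$123,428.57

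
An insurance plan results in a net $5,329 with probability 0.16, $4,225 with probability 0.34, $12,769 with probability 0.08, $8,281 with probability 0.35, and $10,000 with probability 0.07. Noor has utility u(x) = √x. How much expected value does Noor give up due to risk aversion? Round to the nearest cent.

$239.02

E[u] = 0.16·√5329 + 0.34·√4225 + 0.08·√12769 + 0.35·√8281 + 0.07·√10000 = 0.16·73 + 0.34·65 + 0.08·113 + 0.35·91 + 0.07·100 = 81.67
CE = (81.67)² = 6669.9889
Risk premium = EV − CE = 6909.01 − 6669.9889 = 239.0211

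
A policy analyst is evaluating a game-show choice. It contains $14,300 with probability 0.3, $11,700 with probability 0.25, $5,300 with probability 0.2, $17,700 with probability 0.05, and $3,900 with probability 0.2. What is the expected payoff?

EV = 0.3 × 14300 + 0.25 × 11700 + 0.2 × 5300 + 0.05 × 17700 + 0.2 × 3900 = 4290 + 2925 + 1060 + 885 + 780 = 9940

$9,940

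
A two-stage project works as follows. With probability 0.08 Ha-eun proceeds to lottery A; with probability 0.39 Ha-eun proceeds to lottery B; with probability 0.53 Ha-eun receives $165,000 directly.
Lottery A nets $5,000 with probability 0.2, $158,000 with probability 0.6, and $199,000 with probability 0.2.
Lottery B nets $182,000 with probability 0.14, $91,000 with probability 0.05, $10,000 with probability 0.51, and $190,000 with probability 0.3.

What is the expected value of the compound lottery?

$134,228.70

EV(A) = 0.2 × 5000 + 0.6 × 158000 + 0.2 × 199000 = 1000 + 94800 + 39800 = 135600
EV(B) = 0.14 × 182000 + 0.05 × 91000 + 0.51 × 10000 + 0.3 × 190000 = 25480 + 4550 + 5100 + 57000 = 92130
Branch C: 165000 (certain)
Overall = 0.08 × 135600 + 0.39 × 92130 + 0.53 × 165000 = 10848 + 35930.7 + 87450 = 134228.7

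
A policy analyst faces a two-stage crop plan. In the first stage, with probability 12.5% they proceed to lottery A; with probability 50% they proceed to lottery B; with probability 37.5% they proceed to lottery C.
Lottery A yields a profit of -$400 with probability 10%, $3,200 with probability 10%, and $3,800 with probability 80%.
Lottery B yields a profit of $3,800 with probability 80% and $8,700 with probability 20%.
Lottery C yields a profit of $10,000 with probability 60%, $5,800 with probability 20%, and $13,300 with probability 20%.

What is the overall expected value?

$6,487.50

EV(A) = 0.1 × (-400) + 0.1 × 3200 + 0.8 × 3800 = -40 + 320 + 3040 = 3320
EV(B) = 0.8 × 3800 + 0.2 × 8700 = 3040 + 1740 = 4780
EV(C) = 0.6 × 10000 + 0.2 × 5800 + 0.2 × 13300 = 6000 + 1160 + 2660 = 9820
Overall = 0.125 × 3320 + 0.5 × 4780 + 0.375 × 9820 = 415 + 2390 + 3682.5 = 6487.5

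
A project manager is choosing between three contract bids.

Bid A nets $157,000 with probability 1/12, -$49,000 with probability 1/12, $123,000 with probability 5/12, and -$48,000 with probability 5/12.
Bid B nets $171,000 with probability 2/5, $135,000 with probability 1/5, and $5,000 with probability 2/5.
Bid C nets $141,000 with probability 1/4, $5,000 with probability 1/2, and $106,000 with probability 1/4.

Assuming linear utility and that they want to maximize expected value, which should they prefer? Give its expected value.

Bid A = 1/12 × 157000 + 1/12 × (-49000) + 5/12 × 123000 + 5/12 × (-48000) = 13083.3333 − 4083.3333 + 51250 − 20000 = 40250
Bid B = 2/5 × 171000 + 1/5 × 135000 + 2/5 × 5000 = 68400 + 27000 + 2000 = 97400
Bid C = 1/4 × 141000 + 1/2 × 5000 + 1/4 × 106000 = 35250 + 2500 + 26500 = 64250

Bid B ($97,400)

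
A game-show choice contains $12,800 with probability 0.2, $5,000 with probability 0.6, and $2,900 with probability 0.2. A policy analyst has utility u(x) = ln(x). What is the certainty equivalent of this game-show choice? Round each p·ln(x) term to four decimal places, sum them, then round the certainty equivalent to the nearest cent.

$5,411.06

E[u] = 0.2·ln(12800) + 0.6·ln(5000) + 0.2·ln(2900) = 1.8914 + 5.1103 + 1.5945 = 8.5962
CE = e^8.5962 ≈ 5411.06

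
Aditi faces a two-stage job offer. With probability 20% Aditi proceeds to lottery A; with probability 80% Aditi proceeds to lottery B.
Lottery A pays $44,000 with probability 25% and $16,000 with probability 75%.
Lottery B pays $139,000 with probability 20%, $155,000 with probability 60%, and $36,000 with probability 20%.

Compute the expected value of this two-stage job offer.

$107,000

EV(A) = 0.25 × 44000 + 0.75 × 16000 = 11000 + 12000 = 23000
EV(B) = 0.2 × 139000 + 0.6 × 155000 + 0.2 × 36000 = 27800 + 93000 + 7200 = 128000
Overall = 0.2 × 23000 + 0.8 × 128000 = 4600 + 102400 = 107000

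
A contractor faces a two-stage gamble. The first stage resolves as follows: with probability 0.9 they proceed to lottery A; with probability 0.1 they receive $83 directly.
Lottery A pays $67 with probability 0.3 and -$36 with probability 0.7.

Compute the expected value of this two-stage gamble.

$3.71

EV(A) = 0.3 × 67 + 0.7 × (-36) = 20.1 − 25.2 = -5.1
Branch B: 83 (certain)
Overall = 0.9 × (-5.1) + 0.1 × 83 = -4.59 + 8.3 = 3.71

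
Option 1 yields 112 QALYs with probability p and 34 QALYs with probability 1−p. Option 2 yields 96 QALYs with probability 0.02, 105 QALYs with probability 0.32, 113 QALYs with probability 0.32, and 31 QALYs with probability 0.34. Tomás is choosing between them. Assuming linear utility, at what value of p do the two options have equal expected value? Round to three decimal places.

p = 0.618

EV(Option 2) = 0.02 × 96 + 0.32 × 105 + 0.32 × 113 + 0.34 × 31 = 1.92 + 33.6 + 36.16 + 10.54 = 82.22
p·112 + (1−p)·34 = 82.22
78p + 34 = 82.22
p = (82.22 − 34) / 78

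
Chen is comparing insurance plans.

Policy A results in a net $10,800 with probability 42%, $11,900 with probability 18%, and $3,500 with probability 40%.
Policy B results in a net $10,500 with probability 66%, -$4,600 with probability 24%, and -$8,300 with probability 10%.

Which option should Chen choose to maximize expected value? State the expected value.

Policy A = 0.42 × 10800 + 0.18 × 11900 + 0.4 × 3500 = 4536 + 2142 + 1400 = 8078
Policy B = 0.66 × 10500 + 0.24 × (-4600) + 0.1 × (-8300) = 6930 − 1104 − 830 = 4996

Policy A ($8,078)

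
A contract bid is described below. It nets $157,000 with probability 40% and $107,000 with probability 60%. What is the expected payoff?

EV = 0.4 × 157000 + 0.6 × 107000 = 62800 + 64200 = 127000

$127,000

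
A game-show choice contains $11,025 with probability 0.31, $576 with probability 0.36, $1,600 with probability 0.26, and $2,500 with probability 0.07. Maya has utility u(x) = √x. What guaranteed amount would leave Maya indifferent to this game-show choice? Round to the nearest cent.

$3,034.91

E[u] = 0.31·√11025 + 0.36·√576 + 0.26·√1600 + 0.07·√2500 = 0.31·105 + 0.36·24 + 0.26·40 + 0.07·50 = 55.09
CE = (55.09)² = 3034.9081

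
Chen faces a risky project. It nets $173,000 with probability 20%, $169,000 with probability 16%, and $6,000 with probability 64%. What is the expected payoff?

EV = 0.2 × 173000 + 0.16 × 169000 + 0.64 × 6000 = 34600 + 27040 + 3840 = 65480

$65,480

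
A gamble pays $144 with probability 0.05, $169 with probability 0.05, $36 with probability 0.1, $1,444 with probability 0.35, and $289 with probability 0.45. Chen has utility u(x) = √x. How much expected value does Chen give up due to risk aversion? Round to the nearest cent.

$134.86

E[u] = 0.05·√144 + 0.05·√169 + 0.1·√36 + 0.35·√1444 + 0.45·√289 = 0.05·12 + 0.05·13 + 0.1·6 + 0.35·38 + 0.45·17 = 22.8
CE = (22.8)² = 519.84
Risk premium = EV − CE = 654.7 − 519.84 = 134.86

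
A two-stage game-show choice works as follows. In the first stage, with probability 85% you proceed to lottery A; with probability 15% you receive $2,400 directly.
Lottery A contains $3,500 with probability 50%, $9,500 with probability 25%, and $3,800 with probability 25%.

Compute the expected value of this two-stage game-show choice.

$4,673.75

EV(A) = 0.5 × 3500 + 0.25 × 9500 + 0.25 × 3800 = 1750 + 2375 + 950 = 5075
Branch B: 2400 (certain)
Overall = 0.85 × 5075 + 0.15 × 2400 = 4313.75 + 360 = 4673.75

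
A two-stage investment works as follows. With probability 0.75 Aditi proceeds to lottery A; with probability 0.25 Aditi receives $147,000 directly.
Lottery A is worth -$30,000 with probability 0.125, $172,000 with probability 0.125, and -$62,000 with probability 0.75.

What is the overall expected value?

$15,187.50

EV(A) = 0.125 × (-30000) + 0.125 × 172000 + 0.75 × (-62000) = -3750 + 21500 − 46500 = -28750
Branch B: 147000 (certain)
Overall = 0.75 × (-28750) + 0.25 × 147000 = -21562.5 + 36750 = 15187.5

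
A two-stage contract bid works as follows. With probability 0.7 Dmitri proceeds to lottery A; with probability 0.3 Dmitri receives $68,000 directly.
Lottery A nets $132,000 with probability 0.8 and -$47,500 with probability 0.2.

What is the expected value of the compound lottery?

EV(A) = 0.8 × 132000 + 0.2 × (-47500) = 105600 − 9500 = 96100
Branch B: 68000 (certain)
Overall = 0.7 × 96100 + 0.3 × 68000 = 67270 + 20400 = 87670

$87,670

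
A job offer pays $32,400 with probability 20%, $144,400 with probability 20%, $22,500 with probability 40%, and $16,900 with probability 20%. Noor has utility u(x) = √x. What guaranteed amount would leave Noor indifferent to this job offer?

E[u] = 0.2·√32400 + 0.2·√144400 + 0.4·√22500 + 0.2·√16900 = 0.2·180 + 0.2·380 + 0.4·150 + 0.2·130 = 198
CE = (198)² = 39204

$39,204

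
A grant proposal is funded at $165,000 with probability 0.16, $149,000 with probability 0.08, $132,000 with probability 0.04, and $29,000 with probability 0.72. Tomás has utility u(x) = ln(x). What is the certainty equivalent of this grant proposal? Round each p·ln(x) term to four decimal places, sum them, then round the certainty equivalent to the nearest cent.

$46,383.54

E[u] = 0.16·ln(165000) + 0.08·ln(149000) + 0.04·ln(132000) + 0.72·ln(29000) = 1.9222 + 0.9529 + 0.4716 + 7.3980 = 10.7447
CE = e^10.7447 ≈ 46383.54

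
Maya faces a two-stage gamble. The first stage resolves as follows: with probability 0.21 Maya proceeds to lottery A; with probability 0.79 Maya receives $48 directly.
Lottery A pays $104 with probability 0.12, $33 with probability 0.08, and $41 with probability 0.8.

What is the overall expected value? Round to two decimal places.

EV(A) = 0.12 × 104 + 0.08 × 33 + 0.8 × 41 = 12.48 + 2.64 + 32.8 = 47.92
Branch B: 48 (certain)
Overall = 0.21 × 47.92 + 0.79 × 48 = 10.0632 + 37.92 = 47.9832

$47.98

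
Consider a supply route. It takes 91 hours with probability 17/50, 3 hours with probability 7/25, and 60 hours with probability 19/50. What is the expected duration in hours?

EV = 17/50 × 91 + 7/25 × 3 + 19/50 × 60 = 30.94 + 0.84 + 22.8 = 54.58

54.58 hours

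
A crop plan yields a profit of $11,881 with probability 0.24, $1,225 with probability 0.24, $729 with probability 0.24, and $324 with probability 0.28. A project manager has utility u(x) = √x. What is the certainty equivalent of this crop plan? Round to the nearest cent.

E[u] = 0.24·√11881 + 0.24·√1225 + 0.24·√729 + 0.28·√324 = 0.24·109 + 0.24·35 + 0.24·27 + 0.28·18 = 46.08
CE = (46.08)² = 2123.3664

$2,123.37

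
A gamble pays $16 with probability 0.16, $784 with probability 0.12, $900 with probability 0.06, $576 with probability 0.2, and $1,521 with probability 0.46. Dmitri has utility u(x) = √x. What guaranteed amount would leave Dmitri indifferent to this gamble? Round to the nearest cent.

E[u] = 0.16·√16 + 0.12·√784 + 0.06·√900 + 0.2·√576 + 0.46·√1521 = 0.16·4 + 0.12·28 + 0.06·30 + 0.2·24 + 0.46·39 = 28.54
CE = (28.54)² = 814.5316

$814.53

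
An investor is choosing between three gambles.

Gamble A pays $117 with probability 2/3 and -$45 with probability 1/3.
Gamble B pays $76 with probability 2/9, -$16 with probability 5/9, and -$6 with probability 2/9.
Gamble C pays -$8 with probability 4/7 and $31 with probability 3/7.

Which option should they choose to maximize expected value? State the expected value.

Gamble A = 2/3 × 117 + 1/3 × (-45) = 78 − 15 = 63
Gamble B = 2/9 × 76 + 5/9 × (-16) + 2/9 × (-6) = 16.8889 − 8.8889 − 1.3333 = 6.6667
Gamble C = 4/7 × (-8) + 3/7 × 31 = -4.5714 + 13.2857 = 8.7143

Gamble A ($63)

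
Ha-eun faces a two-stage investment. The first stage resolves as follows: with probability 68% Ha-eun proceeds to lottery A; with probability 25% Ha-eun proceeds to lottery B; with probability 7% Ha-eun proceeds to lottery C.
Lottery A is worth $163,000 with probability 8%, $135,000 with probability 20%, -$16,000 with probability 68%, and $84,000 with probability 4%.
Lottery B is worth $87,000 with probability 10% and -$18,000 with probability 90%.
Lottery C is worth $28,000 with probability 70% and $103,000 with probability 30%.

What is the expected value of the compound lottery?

$23,773.60

EV(A) = 0.08 × 163000 + 0.2 × 135000 + 0.68 × (-16000) + 0.04 × 84000 = 13040 + 27000 − 10880 + 3360 = 32520
EV(B) = 0.1 × 87000 + 0.9 × (-18000) = 8700 − 16200 = -7500
EV(C) = 0.7 × 28000 + 0.3 × 103000 = 19600 + 30900 = 50500
Overall = 0.68 × 32520 + 0.25 × (-7500) + 0.07 × 50500 = 22113.6 − 1875 + 3535 = 23773.6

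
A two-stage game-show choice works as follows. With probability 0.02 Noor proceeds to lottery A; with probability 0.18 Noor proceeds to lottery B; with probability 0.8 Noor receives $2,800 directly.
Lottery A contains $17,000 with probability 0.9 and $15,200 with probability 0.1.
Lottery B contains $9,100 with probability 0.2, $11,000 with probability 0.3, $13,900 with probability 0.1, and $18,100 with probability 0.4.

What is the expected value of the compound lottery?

$5,051.40

EV(A) = 0.9 × 17000 + 0.1 × 15200 = 15300 + 1520 = 16820
EV(B) = 0.2 × 9100 + 0.3 × 11000 + 0.1 × 13900 + 0.4 × 18100 = 1820 + 3300 + 1390 + 7240 = 13750
Branch C: 2800 (certain)
Overall = 0.02 × 16820 + 0.18 × 13750 + 0.8 × 2800 = 336.4 + 2475 + 2240 = 5051.4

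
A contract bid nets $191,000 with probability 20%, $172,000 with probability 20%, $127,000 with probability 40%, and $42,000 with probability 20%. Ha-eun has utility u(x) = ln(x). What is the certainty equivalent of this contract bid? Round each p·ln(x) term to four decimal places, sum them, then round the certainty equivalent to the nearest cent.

E[u] = 0.2·ln(191000) + 0.2·ln(172000) + 0.4·ln(127000) + 0.2·ln(42000) = 2.4320 + 2.4110 + 4.7008 + 2.1291 = 11.6729
CE = e^11.6729 ≈ 117348.10

$117,348.10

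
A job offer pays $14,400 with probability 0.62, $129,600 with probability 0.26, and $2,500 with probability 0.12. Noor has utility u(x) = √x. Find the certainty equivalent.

E[u] = 0.62·√14400 + 0.26·√129600 + 0.12·√2500 = 0.62·120 + 0.26·360 + 0.12·50 = 174
CE = (174)² = 30276

$30,276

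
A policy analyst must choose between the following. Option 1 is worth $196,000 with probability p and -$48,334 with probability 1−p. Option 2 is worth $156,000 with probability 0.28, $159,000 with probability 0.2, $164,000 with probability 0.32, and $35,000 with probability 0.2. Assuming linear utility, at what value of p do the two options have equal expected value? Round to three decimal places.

EV(Option 2) = 0.28 × 156000 + 0.2 × 159000 + 0.32 × 164000 + 0.2 × 35000 = 43680 + 31800 + 52480 + 7000 = 134960
p·196000 + (1−p)·(-48334) = 134960
244334p − 48334 = 134960
p = (134960 + 48334) / 244334

p = 0.750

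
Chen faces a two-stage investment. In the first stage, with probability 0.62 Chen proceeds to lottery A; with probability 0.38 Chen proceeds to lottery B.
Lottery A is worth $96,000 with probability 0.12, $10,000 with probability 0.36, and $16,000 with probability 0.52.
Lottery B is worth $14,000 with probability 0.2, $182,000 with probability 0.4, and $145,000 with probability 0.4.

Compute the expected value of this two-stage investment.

$65,300.80

EV(A) = 0.12 × 96000 + 0.36 × 10000 + 0.52 × 16000 = 11520 + 3600 + 8320 = 23440
EV(B) = 0.2 × 14000 + 0.4 × 182000 + 0.4 × 145000 = 2800 + 72800 + 58000 = 133600
Overall = 0.62 × 23440 + 0.38 × 133600 = 14532.8 + 50768 = 65300.8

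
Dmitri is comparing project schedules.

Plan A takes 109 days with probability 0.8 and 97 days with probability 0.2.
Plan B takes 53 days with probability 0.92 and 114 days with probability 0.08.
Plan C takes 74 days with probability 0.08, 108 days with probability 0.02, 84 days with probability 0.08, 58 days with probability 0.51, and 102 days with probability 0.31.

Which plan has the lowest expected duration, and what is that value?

Plan A = 0.8 × 109 + 0.2 × 97 = 87.2 + 19.4 = 106.6
Plan B = 0.92 × 53 + 0.08 × 114 = 48.76 + 9.12 = 57.88
Plan C = 0.08 × 74 + 0.02 × 108 + 0.08 × 84 + 0.51 × 58 + 0.31 × 102 = 5.92 + 2.16 + 6.72 + 29.58 + 31.62 = 76

Plan B (57.88 days)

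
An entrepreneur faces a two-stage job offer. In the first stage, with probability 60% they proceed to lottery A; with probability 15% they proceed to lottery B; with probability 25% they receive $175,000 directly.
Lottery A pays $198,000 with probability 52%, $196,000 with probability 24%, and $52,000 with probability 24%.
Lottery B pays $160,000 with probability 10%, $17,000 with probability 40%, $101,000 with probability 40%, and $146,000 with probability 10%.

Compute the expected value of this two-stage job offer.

EV(A) = 0.52 × 198000 + 0.24 × 196000 + 0.24 × 52000 = 102960 + 47040 + 12480 = 162480
EV(B) = 0.1 × 160000 + 0.4 × 17000 + 0.4 × 101000 + 0.1 × 146000 = 16000 + 6800 + 40400 + 14600 = 77800
Branch C: 175000 (certain)
Overall = 0.6 × 162480 + 0.15 × 77800 + 0.25 × 175000 = 97488 + 11670 + 43750 = 152908

$152,908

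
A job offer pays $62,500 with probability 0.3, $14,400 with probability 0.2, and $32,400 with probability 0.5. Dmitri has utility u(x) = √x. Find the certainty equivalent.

$35,721

E[u] = 0.3·√62500 + 0.2·√14400 + 0.5·√32400 = 0.3·250 + 0.2·120 + 0.5·180 = 189
CE = (189)² = 35721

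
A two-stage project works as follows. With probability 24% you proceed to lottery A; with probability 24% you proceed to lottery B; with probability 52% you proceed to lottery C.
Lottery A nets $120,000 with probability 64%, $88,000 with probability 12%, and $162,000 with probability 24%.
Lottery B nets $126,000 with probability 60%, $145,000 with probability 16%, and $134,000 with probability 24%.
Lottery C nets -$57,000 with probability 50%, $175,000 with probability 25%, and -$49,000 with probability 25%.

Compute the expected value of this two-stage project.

EV(A) = 0.64 × 120000 + 0.12 × 88000 + 0.24 × 162000 = 76800 + 10560 + 38880 = 126240
EV(B) = 0.6 × 126000 + 0.16 × 145000 + 0.24 × 134000 = 75600 + 23200 + 32160 = 130960
EV(C) = 0.5 × (-57000) + 0.25 × 175000 + 0.25 × (-49000) = -28500 + 43750 − 12250 = 3000
Overall = 0.24 × 126240 + 0.24 × 130960 + 0.52 × 3000 = 30297.6 + 31430.4 + 1560 = 63288

$63,288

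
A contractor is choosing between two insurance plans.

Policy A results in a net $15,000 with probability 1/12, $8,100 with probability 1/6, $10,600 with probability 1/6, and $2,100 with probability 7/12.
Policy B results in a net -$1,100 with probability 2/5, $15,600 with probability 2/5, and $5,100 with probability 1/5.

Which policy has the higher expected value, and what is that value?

Policy B ($6,820)

Policy A = 1/12 × 15000 + 1/6 × 8100 + 1/6 × 10600 + 7/12 × 2100 = 1250 + 1350 + 1766.6667 + 1225 = 5591.6667
Policy B = 2/5 × (-1100) + 2/5 × 15600 + 1/5 × 5100 = -440 + 6240 + 1020 = 6820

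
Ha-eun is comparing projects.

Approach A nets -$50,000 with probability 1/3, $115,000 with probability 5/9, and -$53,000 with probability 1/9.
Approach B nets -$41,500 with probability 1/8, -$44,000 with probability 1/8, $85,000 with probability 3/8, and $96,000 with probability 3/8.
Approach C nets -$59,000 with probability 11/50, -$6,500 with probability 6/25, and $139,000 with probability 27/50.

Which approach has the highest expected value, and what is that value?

Approach C ($60,520)

Approach A = 1/3 × (-50000) + 5/9 × 115000 + 1/9 × (-53000) = -16666.6667 + 63888.8889 − 5888.8889 = 41333.3333
Approach B = 1/8 × (-41500) + 1/8 × (-44000) + 3/8 × 85000 + 3/8 × 96000 = -5187.5 − 5500 + 31875 + 36000 = 57187.5
Approach C = 11/50 × (-59000) + 6/25 × (-6500) + 27/50 × 139000 = -12980 − 1560 + 75060 = 60520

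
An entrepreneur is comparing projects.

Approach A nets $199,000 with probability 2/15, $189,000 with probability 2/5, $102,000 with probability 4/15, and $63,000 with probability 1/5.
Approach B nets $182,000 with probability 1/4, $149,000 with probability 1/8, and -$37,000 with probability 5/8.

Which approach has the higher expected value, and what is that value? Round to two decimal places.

Approach A ($141,933.33)

Approach A = 2/15 × 199000 + 2/5 × 189000 + 4/15 × 102000 + 1/5 × 63000 = 26533.3333 + 75600 + 27200 + 12600 = 141933.3333
Approach B = 1/4 × 182000 + 1/8 × 149000 + 5/8 × (-37000) = 45500 + 18625 − 23125 = 41000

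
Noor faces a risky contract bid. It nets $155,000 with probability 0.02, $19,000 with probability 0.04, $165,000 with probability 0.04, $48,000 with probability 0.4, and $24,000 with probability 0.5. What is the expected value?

EV = 0.02 × 155000 + 0.04 × 19000 + 0.04 × 165000 + 0.4 × 48000 + 0.5 × 24000 = 3100 + 760 + 6600 + 19200 + 12000 = 41660

$41,660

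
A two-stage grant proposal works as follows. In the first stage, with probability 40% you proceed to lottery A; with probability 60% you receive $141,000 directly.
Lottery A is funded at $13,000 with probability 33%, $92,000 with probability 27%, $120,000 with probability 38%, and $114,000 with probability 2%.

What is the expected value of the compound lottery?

EV(A) = 0.33 × 13000 + 0.27 × 92000 + 0.38 × 120000 + 0.02 × 114000 = 4290 + 24840 + 45600 + 2280 = 77010
Branch B: 141000 (certain)
Overall = 0.4 × 77010 + 0.6 × 141000 = 30804 + 84600 = 115404

$115,404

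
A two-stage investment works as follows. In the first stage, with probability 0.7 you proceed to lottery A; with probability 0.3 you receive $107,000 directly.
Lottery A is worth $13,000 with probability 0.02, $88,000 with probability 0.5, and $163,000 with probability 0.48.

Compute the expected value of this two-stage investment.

$117,850

EV(A) = 0.02 × 13000 + 0.5 × 88000 + 0.48 × 163000 = 260 + 44000 + 78240 = 122500
Branch B: 107000 (certain)
Overall = 0.7 × 122500 + 0.3 × 107000 = 85750 + 32100 = 117850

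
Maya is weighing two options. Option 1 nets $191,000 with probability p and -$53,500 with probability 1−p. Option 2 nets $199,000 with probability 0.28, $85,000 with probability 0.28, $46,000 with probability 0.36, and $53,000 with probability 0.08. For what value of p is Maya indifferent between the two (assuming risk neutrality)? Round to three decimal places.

EV(Option 2) = 0.28 × 199000 + 0.28 × 85000 + 0.36 × 46000 + 0.08 × 53000 = 55720 + 23800 + 16560 + 4240 = 100320
p·191000 + (1−p)·(-53500) = 100320
244500p − 53500 = 100320
p = (100320 + 53500) / 244500

p = 0.629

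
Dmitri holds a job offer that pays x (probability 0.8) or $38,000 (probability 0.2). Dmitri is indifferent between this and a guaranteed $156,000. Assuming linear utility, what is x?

0.8·x + 0.2·38000 = 156000
0.8·x = 156000 − 7600 = 148400
x = 148400 / 0.8 = 185500

x = $185,500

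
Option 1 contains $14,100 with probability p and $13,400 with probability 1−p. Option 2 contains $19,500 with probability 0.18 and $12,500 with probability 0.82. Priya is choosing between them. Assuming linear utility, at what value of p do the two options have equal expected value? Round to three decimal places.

EV(Option 2) = 0.18 × 19500 + 0.82 × 12500 = 3510 + 10250 = 13760
p·14100 + (1−p)·13400 = 13760
700p + 13400 = 13760
p = (13760 − 13400) / 700

p = 0.514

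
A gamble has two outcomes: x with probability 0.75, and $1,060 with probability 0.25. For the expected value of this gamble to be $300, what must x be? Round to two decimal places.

x = $46.67

0.75·x + 0.25·1060 = 300
0.75·x = 300 − 265 = 35
x = 35 / 0.75 = 46.6667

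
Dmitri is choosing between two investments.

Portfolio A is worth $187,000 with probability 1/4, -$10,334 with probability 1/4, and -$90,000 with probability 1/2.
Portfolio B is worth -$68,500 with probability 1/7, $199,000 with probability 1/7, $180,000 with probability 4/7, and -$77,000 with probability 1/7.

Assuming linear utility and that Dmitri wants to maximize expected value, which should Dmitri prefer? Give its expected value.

Portfolio B ($110,500)

Portfolio A = 1/4 × 187000 + 1/4 × (-10334) + 1/2 × (-90000) = 46750 − 2583.5 − 45000 = -833.5
Portfolio B = 1/7 × (-68500) + 1/7 × 199000 + 4/7 × 180000 + 1/7 × (-77000) = -9785.7143 + 28428.5714 + 102857.1429 − 11000 = 110500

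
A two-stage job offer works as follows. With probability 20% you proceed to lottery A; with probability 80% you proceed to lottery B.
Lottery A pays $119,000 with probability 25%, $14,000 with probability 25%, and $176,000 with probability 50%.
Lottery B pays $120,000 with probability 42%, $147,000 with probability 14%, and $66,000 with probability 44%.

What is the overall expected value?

$104,266

EV(A) = 0.25 × 119000 + 0.25 × 14000 + 0.5 × 176000 = 29750 + 3500 + 88000 = 121250
EV(B) = 0.42 × 120000 + 0.14 × 147000 + 0.44 × 66000 = 50400 + 20580 + 29040 = 100020
Overall = 0.2 × 121250 + 0.8 × 100020 = 24250 + 80016 = 104266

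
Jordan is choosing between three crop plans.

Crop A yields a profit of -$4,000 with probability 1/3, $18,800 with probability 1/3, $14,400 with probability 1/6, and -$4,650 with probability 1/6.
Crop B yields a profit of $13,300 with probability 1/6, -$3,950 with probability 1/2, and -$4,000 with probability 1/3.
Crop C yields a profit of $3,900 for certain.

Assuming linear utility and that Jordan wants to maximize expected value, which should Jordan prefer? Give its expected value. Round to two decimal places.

Crop A ($6,558.33)

Crop A = 1/3 × (-4000) + 1/3 × 18800 + 1/6 × 14400 + 1/6 × (-4650) = -1333.3333 + 6266.6667 + 2400 − 775 = 6558.3333
Crop B = 1/6 × 13300 + 1/2 × (-3950) + 1/3 × (-4000) = 2216.6667 − 1975 − 1333.3333 = -1091.6667
Crop C: 3900 (certain)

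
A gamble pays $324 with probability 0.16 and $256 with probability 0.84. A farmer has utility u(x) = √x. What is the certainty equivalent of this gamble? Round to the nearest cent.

$266.34

E[u] = 0.16·√324 + 0.84·√256 = 0.16·18 + 0.84·16 = 16.32
CE = (16.32)² = 266.3424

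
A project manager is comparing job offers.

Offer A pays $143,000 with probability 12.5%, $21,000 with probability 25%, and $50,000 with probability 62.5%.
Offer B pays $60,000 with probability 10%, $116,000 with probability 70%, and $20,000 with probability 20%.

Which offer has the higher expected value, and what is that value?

Offer B ($91,200)

Offer A = 0.125 × 143000 + 0.25 × 21000 + 0.625 × 50000 = 17875 + 5250 + 31250 = 54375
Offer B = 0.1 × 60000 + 0.7 × 116000 + 0.2 × 20000 = 6000 + 81200 + 4000 = 91200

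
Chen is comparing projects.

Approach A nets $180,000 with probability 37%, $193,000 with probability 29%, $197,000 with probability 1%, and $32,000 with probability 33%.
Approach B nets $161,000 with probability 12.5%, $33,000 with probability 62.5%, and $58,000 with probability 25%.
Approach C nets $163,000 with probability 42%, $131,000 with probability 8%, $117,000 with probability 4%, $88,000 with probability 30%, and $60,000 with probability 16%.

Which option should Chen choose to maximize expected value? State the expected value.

Approach A = 0.37 × 180000 + 0.29 × 193000 + 0.01 × 197000 + 0.33 × 32000 = 66600 + 55970 + 1970 + 10560 = 135100
Approach B = 0.125 × 161000 + 0.625 × 33000 + 0.25 × 58000 = 20125 + 20625 + 14500 = 55250
Approach C = 0.42 × 163000 + 0.08 × 131000 + 0.04 × 117000 + 0.3 × 88000 + 0.16 × 60000 = 68460 + 10480 + 4680 + 26400 + 9600 = 119620

Approach A ($135,100)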